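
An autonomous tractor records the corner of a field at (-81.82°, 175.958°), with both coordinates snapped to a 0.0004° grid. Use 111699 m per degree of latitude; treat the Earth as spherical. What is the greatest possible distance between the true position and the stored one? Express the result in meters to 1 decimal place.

22.6 meters

With a 0.0004° grid the true value lies within half a step, ±0.0004°/2 = ±0.0002°, of the stored one.
North–south component: 0.0002° × 111699 = 22.3398 m.
E–W at 81.82°: 0.0002° × 111699 × cos 81.82° = 0.0002 × 111699 × 0.1423 ≈ 3.17858 m.
The two errors are perpendicular, so the maximum displacement is √(22.3398² + 3.17858²) ≈ 22.5648 m.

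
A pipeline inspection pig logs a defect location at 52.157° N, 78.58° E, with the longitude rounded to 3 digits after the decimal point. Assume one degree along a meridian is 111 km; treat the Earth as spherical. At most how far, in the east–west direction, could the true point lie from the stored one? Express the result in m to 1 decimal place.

34.0 m

Rounding to 3 decimal places leaves the longitude within ±0.0005° of the true value.
Parallels shrink by cos φ, so at 52.157° a degree of longitude is 111000 × 0.6135 ≈ 68098.5 m.
So at most 0.0005° × 68098.5 ≈ 34.0492 m east–west.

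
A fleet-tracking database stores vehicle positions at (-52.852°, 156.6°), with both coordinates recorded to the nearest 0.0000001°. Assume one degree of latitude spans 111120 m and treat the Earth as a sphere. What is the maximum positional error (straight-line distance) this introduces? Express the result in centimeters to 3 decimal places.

0.649 centimeters

Rounding to 7 decimal places leaves each coordinate within ±5e-08° of the true value.
Latitude error → 5e-08 × 111120 = 0.005556 m along the meridian.
Longitude error → 5e-08 × 111120 × cos 52.852° = 5e-08 × 111120 × 0.6039 ≈ 0.00335513 m.
Combining orthogonally: (0.005556² + 0.00335513²)^½ ≈ 0.00649046 m.
That is 0.00649046 m = 0.64905 cm.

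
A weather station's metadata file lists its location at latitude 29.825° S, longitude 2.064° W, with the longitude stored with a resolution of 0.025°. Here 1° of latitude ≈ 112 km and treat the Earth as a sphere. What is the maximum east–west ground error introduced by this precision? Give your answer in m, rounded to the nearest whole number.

1215 m

With a 0.025° grid the true value lies within half a step, ±0.025°/2 = ±0.0125°, of the stored one.
Parallels shrink by cos φ, so at 29.825° a degree of longitude is 112000 × 0.8675 ≈ 97165.4 m.
Maximum E–W displacement: 0.0125 × 97165.4 = 1214.57 m.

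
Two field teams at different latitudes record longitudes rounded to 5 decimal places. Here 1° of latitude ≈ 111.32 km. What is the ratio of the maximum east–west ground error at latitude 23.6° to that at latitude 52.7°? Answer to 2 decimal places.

Rounding to 5 decimal places leaves the longitude within ±5e-06° of the true value.
At 23.6°: 5e-06° × 111320 × cos 23.6° = 5e-06 × 111320 × 0.9164 ≈ 0.51005 m.
Error at 52.7° = 5e-06° × 111320 × cos 52.7° ≈ 0.5566 × 0.6060 = 0.33729 m.
The ratio reduces to cos 23.6° / cos 52.7° = 0.9164/0.6060 ≈ 1.5122.

1.51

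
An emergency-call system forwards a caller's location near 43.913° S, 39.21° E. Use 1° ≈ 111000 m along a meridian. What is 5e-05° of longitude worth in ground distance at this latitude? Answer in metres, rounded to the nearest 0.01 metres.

One degree of longitude here spans 111000 × cos 43.913° = 111000 × 0.7204 ≈ 79963.7 m; 5e-05° of that is 3.99819 m.

4.00 metres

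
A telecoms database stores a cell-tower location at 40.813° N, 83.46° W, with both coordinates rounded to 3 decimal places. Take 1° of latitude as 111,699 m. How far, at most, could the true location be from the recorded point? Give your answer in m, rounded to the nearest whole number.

70 m

Rounding to 3 decimal places leaves each coordinate within ±0.0005° of the true value.
Latitude error → 0.0005 × 111699 = 55.8495 m along the meridian.
E–W at 40.813°: 0.0005° × 111699 × cos 40.813° = 0.0005 × 111699 × 0.7568 ≈ 42.2695 m.
The two errors are perpendicular, so the maximum displacement is √(55.8495² + 42.2695²) ≈ 70.042 m.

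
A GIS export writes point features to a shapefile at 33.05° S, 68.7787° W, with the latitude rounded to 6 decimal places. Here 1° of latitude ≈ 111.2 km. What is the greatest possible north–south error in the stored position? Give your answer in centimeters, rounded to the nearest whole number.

Rounding to 6 decimal places leaves the latitude within ±5e-07° of the true value.
North–south distance: 5e-07° × 111200 m/° = 0.0556 m.
That is 0.0556 m = 5.56 cm.

6 centimeters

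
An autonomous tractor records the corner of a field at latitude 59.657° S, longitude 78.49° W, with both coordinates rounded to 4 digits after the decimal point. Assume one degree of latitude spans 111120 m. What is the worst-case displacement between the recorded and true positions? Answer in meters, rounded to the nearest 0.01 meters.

Rounding to 4 decimal places leaves each coordinate within ±5e-05° of the true value.
North–south component: 5e-05° × 111120 = 5.556 m.
Longitude error → 5e-05 × 111120 × cos 59.657° = 5e-05 × 111120 × 0.5052 ≈ 2.80675 m.
The two errors are perpendicular, so the maximum displacement is √(5.556² + 2.80675²) ≈ 6.22471 m.

6.22 meters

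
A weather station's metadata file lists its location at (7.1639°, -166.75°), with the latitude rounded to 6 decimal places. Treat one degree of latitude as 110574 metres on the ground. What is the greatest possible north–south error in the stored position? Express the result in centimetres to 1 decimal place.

5.5 centimetres

Rounding to 6 decimal places leaves the latitude within ±5e-07° of the true value.
So the N–S error is at most 5e-07 × 110574 = 0.055287 m.
That is 0.055287 m = 5.5287 cm.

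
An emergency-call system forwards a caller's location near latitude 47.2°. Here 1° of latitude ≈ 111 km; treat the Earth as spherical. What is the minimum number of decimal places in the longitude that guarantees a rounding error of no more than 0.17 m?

6 decimal places

At 47.2° one degree of longitude covers 111000 × cos 47.2° ≈ 111000 × 0.6794 ≈ 75418 m.
Rounding to N decimal places gives at most 0.5 × 10⁻ᴺ degrees of error, i.e. 0.5 × 10⁻ᴺ × 75418 m.
Setting 37709 × 10⁻ᴺ ≤ 0.17 gives 10ᴺ ≥ 2.218e+05, i.e. N ≥ 5.35.
At 5 places the error can reach 0.377 m, but 6 places keeps it to 0.0377 m.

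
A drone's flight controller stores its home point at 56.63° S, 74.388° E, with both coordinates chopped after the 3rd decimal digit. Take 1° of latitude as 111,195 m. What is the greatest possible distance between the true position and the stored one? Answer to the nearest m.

127 m

Truncating at 3 decimal places can drop up to a full unit in the last place, so each coordinate may be off by as much as 0.001°.
North–south component: 0.001° × 111195 = 111.195 m.
East–west component at 56.63°: 0.001° × 111195 × cos 56.63° ≈ 0.001 × 61162.1 ≈ 61.1621 m.
Combining orthogonally: (111.195² + 61.1621²)^½ ≈ 126.906 m.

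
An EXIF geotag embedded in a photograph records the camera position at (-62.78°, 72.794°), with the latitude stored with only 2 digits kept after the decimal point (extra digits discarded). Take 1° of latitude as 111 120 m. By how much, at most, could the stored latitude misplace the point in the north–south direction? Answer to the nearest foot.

Truncating at 2 decimal places can drop up to a full unit in the last place, so the latitude may be off by as much as 0.01°.
Along the meridian that is 0.01° × 111120 m/° = 1111.2 m.
In feet: 1111.2 m ÷ 0.3048 ≈ 3645.7 ft.

3646 feet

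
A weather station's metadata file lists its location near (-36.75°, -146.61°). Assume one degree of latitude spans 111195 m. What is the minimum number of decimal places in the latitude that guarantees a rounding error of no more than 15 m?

One degree of latitude covers 111195 m.
N decimal places → at most half a unit in the last place, 0.5 × 10⁻ᴺ° = 111195/2 × 10⁻ᴺ m.
Setting 55597.5 × 10⁻ᴺ ≤ 15 gives 10ᴺ ≥ 3706, i.e. N ≥ 3.57.
At 3 places the error can reach 55.6 m, but 4 places keeps it to 5.56 m.

4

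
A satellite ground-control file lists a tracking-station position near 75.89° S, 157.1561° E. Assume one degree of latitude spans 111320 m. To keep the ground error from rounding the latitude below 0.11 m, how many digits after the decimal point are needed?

One degree of latitude covers 111320 m.
With N decimal places the half-ulp bound is 0.5·10⁻ᴺ°, or 0.5·10⁻ᴺ × 111320 m on the ground.
Setting 55660 × 10⁻ᴺ ≤ 0.11 gives 10ᴺ ≥ 5.06e+05, i.e. N ≥ 5.70.
At 5 places the error can reach 0.557 m, but 6 places keeps it to 0.0557 m.

6 decimal places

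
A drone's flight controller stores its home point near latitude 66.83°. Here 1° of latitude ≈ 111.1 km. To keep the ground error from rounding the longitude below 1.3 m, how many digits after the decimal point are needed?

At 66.83° one degree of longitude covers 111100 × cos 66.83° ≈ 111100 × 0.3935 ≈ 43713.5 m.
Rounding to N decimal places gives at most 0.5 × 10⁻ᴺ degrees of error, i.e. 0.5 × 10⁻ᴺ × 43713.5 m.
Setting 21856.7 × 10⁻ᴺ ≤ 1.3 gives 10ᴺ ≥ 1.681e+04, i.e. N ≥ 4.23.
At 4 places the error can reach 2.19 m, but 5 places keeps it to 0.219 m.

5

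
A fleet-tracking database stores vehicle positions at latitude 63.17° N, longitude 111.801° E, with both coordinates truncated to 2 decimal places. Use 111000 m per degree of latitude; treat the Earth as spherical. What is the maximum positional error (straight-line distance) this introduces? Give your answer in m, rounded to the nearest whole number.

1218 m

Truncating at 2 decimal places can drop up to a full unit in the last place, so each coordinate may be off by as much as 0.01°.
N–S: 0.01° × 111000 m/° = 1110 m.
Longitude error → 0.01 × 111000 × cos 63.17° = 0.01 × 111000 × 0.4513 ≈ 500.993 m.
Combining orthogonally: (1110² + 500.993²)^½ ≈ 1217.82 m.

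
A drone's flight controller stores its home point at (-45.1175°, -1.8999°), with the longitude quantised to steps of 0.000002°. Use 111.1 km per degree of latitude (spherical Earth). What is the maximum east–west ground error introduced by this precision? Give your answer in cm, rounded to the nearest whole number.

8 cm

With a 0.000002° grid the true value lies within half a step, ±0.000002°/2 = ±1e-06°, of the stored one.
One degree of longitude at 45.1175° is 111100 × cos 45.1175° ≈ 111100 × 0.7057 = 78398.3 m.
East–west error: 1e-06° × 78398.3 m/° ≈ 0.0783983 m.
That is 0.0783983 m = 7.8398 cm.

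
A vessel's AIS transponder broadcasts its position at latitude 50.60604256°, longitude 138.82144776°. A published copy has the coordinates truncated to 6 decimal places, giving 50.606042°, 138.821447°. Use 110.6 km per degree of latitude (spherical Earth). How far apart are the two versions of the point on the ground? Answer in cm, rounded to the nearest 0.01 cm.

Δlat = 50.60604256 − 50.606042 = +0.00000056°; Δlon = 138.82144776 − 138.821447 = +0.00000076°.
N–S: 0.00000056° × 110600 m/° = 0.061936 m.
E–W at 50.606°: 0.00000076° × 110600 × cos 50.606° = 0.00000076 × 110600 × 0.6346 ≈ 0.0533461 m.
Distance: √(0.061936² + 0.0533461²) ≈ 0.0817427 m.
That is 0.0817427 m = 8.1743 cm.

8.17 cm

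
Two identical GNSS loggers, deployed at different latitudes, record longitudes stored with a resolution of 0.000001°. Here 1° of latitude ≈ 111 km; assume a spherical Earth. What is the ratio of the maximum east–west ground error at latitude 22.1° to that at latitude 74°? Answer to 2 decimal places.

3.36

With a 0.000001° grid the true value lies within half a step, ±0.000001°/2 = ±5e-07°, of the stored one.
At 22.1°: 5e-07° × 111000 × cos 22.1° = 5e-07 × 111000 × 0.9265 ≈ 0.051422 m.
Error at 74° = 5e-07° × 111000 × cos 74° ≈ 0.0555 × 0.2756 = 0.015298 m.
The ratio reduces to cos 22.1° / cos 74° = 0.9265/0.2756 ≈ 3.3614.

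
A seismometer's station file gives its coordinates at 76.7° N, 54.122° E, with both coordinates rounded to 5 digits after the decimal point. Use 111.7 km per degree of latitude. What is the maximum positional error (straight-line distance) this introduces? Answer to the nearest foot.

Rounding to 5 decimal places leaves each coordinate within ±5e-06° of the true value.
N–S: 5e-06° × 111700 m/° = 0.5585 m.
East–west component at 76.7°: 5e-06° × 111700 × cos 76.7° ≈ 5e-06 × 25696.6 ≈ 0.128483 m.
Worst case both components are at the extreme and orthogonal: √(0.5585² + 0.128483²) ≈ 0.573088 m.
Converting: 0.573088 m × 3.2808 ft/m ≈ 1.8802 ft.

2 feet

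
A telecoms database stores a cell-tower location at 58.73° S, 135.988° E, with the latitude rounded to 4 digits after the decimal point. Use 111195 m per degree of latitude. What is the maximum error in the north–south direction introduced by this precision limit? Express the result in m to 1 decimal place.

Rounding to 4 decimal places leaves the latitude within ±5e-05° of the true value.
North–south distance: 5e-05° × 111195 m/° = 5.55975 m.

5.6 m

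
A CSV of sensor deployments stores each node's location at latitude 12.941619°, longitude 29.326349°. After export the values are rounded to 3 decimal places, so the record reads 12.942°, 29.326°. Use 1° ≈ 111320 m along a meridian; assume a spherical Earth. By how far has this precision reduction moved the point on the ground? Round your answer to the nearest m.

57 m

The latitude changed by -0.000381° and the longitude by +0.000349°.
N–S: -0.000381° × 111320 m/° = -42.4129 m.
East–west at this latitude: 0.000349° × 111320 × cos 12.942° ≈ 0.000349 × 108492 = 37.8638 m.
Distance: √(42.4129² + 37.8638²) ≈ 56.8553 m.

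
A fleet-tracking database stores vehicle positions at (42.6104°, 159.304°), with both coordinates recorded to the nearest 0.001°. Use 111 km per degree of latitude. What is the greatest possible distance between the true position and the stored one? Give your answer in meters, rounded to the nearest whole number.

Rounding to 3 decimal places leaves each coordinate within ±0.0005° of the true value.
North–south component: 0.0005° × 111000 = 55.5 m.
Longitude error → 0.0005 × 111000 × cos 42.6104° = 0.0005 × 111000 × 0.7360 ≈ 40.8466 m.
Combining orthogonally: (55.5² + 40.8466²)^½ ≈ 68.9108 m.

69 meters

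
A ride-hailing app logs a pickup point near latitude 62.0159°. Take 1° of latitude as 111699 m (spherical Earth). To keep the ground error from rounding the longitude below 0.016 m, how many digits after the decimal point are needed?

At 62.0159° one degree of longitude covers 111699 × cos 62.0159° ≈ 111699 × 0.4692 ≈ 52412.1 m.
N decimal places → at most half a unit in the last place, 0.5 × 10⁻ᴺ° = 52412.1/2 × 10⁻ᴺ m.
Need 0.5 × 52412.1 × 10⁻ᴺ ≤ 0.016 → 10⁻ᴺ ≤ 6.105e-07, so N ≥ 6.21.
At 6 places the error can reach 0.0262 m, but 7 places keeps it to 0.00262 m.

7 decimal places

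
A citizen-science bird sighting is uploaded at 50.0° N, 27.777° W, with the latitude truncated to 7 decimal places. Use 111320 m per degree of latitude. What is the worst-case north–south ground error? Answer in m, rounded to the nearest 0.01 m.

0.01 m

Truncating at 7 decimal places can drop up to a full unit in the last place, so the latitude may be off by as much as 1e-07°.
So the N–S error is at most 1e-07 × 111320 = 0.011132 m.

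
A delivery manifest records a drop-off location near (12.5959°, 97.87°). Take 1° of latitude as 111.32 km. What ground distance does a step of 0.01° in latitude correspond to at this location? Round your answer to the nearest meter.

Along a meridian 0.01° is 0.01 × 111320 = 1113.2 m.

1113 meters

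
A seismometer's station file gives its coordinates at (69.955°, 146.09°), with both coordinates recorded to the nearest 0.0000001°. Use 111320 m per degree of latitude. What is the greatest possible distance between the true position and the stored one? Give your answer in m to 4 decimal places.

0.0059 m

Rounding to 7 decimal places leaves each coordinate within ±5e-08° of the true value.
Latitude error → 5e-08 × 111320 = 0.005566 m along the meridian.
E–W at 69.955°: 5e-08° × 111320 × cos 69.955° = 5e-08 × 111320 × 0.3428 ≈ 0.00190779 m.
The two errors are perpendicular, so the maximum displacement is √(0.005566² + 0.00190779²) ≈ 0.00588388 m.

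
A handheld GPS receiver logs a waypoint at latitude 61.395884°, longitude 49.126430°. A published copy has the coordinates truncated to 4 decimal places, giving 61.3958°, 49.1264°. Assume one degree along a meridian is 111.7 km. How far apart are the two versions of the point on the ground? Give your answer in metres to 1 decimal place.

Δlat = 61.395884 − 61.3958 = +0.000084°; Δlon = 49.126430 − 49.1264 = +0.000030°.
North–south shift: 0.000084 × 111700 = 9.3828 m.
East–west at this latitude: 0.000030° × 111700 × cos 61.3958° ≈ 0.000030 × 53477.1 = 1.60431 m.
Combined displacement = (9.3828² + 1.60431²)^½ ≈ 9.51897 m.

9.5 metres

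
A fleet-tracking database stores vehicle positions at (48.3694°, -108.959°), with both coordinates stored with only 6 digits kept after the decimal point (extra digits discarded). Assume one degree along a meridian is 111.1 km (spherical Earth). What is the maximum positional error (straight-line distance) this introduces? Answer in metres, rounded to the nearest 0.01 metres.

Truncating at 6 decimal places can drop up to a full unit in the last place, so each coordinate may be off by as much as 1e-06°.
North–south component: 1e-06° × 111100 = 0.1111 m.
Longitude error → 1e-06 × 111100 × cos 48.3694° = 1e-06 × 111100 × 0.6643 ≈ 0.0738066 m.
Worst case both components are at the extreme and orthogonal: √(0.1111² + 0.0738066²) ≈ 0.133381 m.

0.13 metres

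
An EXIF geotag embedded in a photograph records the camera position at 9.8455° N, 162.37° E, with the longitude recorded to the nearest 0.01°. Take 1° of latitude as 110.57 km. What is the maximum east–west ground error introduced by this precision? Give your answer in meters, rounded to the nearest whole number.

545 meters

Rounding to 2 decimal places leaves the longitude within ±0.005° of the true value.
At latitude 9.8455° a degree of longitude spans 110570 m × cos 9.8455° = 110570 × 0.9853 ≈ 108942 m.
East–west error: 0.005° × 108942 m/° ≈ 544.708 m.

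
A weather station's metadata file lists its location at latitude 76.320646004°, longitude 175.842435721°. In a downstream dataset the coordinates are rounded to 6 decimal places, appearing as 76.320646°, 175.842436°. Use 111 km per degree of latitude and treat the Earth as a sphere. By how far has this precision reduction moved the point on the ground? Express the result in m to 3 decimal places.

The latitude changed by +0.000000004° and the longitude by -0.000000279°.
N–S: 0.000000004° × 111000 m/° = 0.000444 m.
East–west at this latitude: -0.000000279° × 111000 × cos 76.3206° ≈ -0.000000279 × 26250.2 = -0.0073238 m.
Distance: √(0.000444² + 0.0073238²) ≈ 0.00733724 m.

0.007 m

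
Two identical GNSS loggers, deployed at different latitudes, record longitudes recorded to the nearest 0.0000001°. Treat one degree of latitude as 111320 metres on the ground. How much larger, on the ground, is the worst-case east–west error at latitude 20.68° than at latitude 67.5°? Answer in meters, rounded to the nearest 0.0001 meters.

Rounding to 7 decimal places leaves the longitude within ±5e-08° of the true value.
At 20.68°: 5e-08° × 111320 × cos 20.68° = 5e-08 × 111320 × 0.9356 ≈ 0.0052074 m.
Error at 67.5° = 5e-08° × 111320 × cos 67.5° ≈ 0.005566 × 0.3827 = 0.00213 m.
Difference: 0.0052074 − 0.00213 = 0.0030774 m.

0.0031 meters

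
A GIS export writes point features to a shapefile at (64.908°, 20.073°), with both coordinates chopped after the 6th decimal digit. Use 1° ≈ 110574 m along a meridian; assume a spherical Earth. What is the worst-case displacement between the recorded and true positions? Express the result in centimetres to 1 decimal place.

Truncating at 6 decimal places can drop up to a full unit in the last place, so each coordinate may be off by as much as 1e-06°.
Latitude error → 1e-06 × 110574 = 0.110574 m along the meridian.
Longitude error → 1e-06 × 110574 × cos 64.908° = 1e-06 × 110574 × 0.4241 ≈ 0.0468914 m.
Worst case both components are at the extreme and orthogonal: √(0.110574² + 0.0468914²) ≈ 0.120106 m.
That is 0.120106 m = 12.011 cm.

12.0 centimetres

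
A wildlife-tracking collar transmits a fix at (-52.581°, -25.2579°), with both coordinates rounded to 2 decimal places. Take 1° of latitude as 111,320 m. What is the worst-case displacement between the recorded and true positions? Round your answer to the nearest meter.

Rounding to 2 decimal places leaves each coordinate within ±0.005° of the true value.
N–S: 0.005° × 111320 m/° = 556.6 m.
E–W at 52.581°: 0.005° × 111320 × cos 52.581° = 0.005 × 111320 × 0.6076 ≈ 338.212 m.
Combining orthogonally: (556.6² + 338.212²)^½ ≈ 651.299 m.

651 meters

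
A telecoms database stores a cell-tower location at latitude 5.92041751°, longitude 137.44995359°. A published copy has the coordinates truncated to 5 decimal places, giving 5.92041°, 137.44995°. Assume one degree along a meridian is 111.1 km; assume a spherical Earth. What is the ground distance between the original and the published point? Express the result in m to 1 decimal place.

0.9 m

Δlat = 5.92041751 − 5.92041 = +0.00000751°; Δlon = 137.44995359 − 137.44995 = +0.00000359°.
North–south shift: 0.00000751 × 111100 = 0.834361 m.
East–west at this latitude: 0.00000359° × 111100 × cos 5.92041° ≈ 0.00000359 × 110507 = 0.396722 m.
Combined displacement = (0.834361² + 0.396722²)^½ ≈ 0.923876 m.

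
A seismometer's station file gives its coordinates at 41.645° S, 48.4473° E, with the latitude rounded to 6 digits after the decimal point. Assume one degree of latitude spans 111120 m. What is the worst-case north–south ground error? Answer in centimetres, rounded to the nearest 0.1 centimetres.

Rounding to 6 decimal places leaves the latitude within ±5e-07° of the true value.
Along the meridian that is 5e-07° × 111120 m/° = 0.05556 m.
That is 0.05556 m = 5.556 cm.

5.6 centimetres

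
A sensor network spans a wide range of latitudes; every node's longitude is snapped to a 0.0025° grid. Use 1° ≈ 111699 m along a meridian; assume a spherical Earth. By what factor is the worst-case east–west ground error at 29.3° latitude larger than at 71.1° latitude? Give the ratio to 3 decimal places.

With a 0.0025° grid the true value lies within half a step, ±0.0025°/2 = ±0.00125°, of the stored one.
Error at 29.3° = 0.00125° × 111699 × cos 29.3° ≈ 139.62 × 0.8721 = 121.76 m.
At 71.1°: 0.00125° × 111699 × cos 71.1° = 0.00125 × 111699 × 0.3239 ≈ 45.227 m.
The ratio reduces to cos 29.3° / cos 71.1° = 0.8721/0.3239 ≈ 2.6923.

2.692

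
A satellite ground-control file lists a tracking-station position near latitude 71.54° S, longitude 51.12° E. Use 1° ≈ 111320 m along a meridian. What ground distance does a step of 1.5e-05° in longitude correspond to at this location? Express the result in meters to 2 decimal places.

At 71.54° a degree of longitude is 111320 × cos 71.54° ≈ 35248.6 m, so 1.5e-05° corresponds to 0.52873 m.

0.53 meters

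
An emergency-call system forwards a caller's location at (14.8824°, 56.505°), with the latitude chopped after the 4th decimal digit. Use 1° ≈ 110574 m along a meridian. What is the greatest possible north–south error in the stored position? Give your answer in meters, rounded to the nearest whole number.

11 meters

Truncating at 4 decimal places can drop up to a full unit in the last place, so the latitude may be off by as much as 0.0001°.
Along the meridian that is 0.0001° × 110574 m/° = 11.0574 m.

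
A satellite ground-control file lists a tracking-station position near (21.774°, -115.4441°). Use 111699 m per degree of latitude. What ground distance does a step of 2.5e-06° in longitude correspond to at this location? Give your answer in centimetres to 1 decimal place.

At 21.774° a degree of longitude is 111699 × cos 21.774° ≈ 103730 m, so 2.5e-06° corresponds to 0.259324 m.
That is 0.259324 m = 25.932 cm.

25.9 centimetres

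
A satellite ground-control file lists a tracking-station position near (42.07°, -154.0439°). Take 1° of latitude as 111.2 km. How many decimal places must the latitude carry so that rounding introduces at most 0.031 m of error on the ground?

7 decimal places

One degree of latitude covers 111200 m.
With N decimal places the half-ulp bound is 0.5·10⁻ᴺ°, or 0.5·10⁻ᴺ × 111200 m on the ground.
Setting 55600 × 10⁻ᴺ ≤ 0.031 gives 10ᴺ ≥ 1.794e+06, i.e. N ≥ 6.25.
So 7 decimal places suffice (0.00556 m); 6 would allow up to 0.0556 m.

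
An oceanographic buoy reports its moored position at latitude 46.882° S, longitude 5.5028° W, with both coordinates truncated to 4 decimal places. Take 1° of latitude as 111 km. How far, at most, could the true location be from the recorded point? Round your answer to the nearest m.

13 m

Truncating at 4 decimal places can drop up to a full unit in the last place, so each coordinate may be off by as much as 0.0001°.
N–S: 0.0001° × 111000 m/° = 11.1 m.
East–west component at 46.882°: 0.0001° × 111000 × cos 46.882° ≈ 0.0001 × 75868.8 ≈ 7.58688 m.
Worst case both components are at the extreme and orthogonal: √(11.1² + 7.58688²) ≈ 13.4451 m.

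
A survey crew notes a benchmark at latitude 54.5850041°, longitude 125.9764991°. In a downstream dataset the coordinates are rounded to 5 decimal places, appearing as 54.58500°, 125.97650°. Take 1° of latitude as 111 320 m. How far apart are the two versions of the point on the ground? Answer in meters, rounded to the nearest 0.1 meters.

Δlat = 54.5850041 − 54.58500 = +0.0000041°; Δlon = 125.9764991 − 125.97650 = -0.0000009°.
North–south shift: 0.0000041 × 111320 = 0.456412 m.
E–W at 54.585°: -0.0000009° × 111320 × cos 54.585° = -0.0000009 × 111320 × 0.5795 ≈ -0.0580584 m.
Hypotenuse of the two orthogonal shifts: √(0.456412² + 0.0580584²) = 0.46009 m.

0.5 meters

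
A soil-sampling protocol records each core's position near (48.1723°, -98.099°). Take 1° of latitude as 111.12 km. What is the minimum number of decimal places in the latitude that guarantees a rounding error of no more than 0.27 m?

One degree of latitude covers 111120 m.
Rounding to N decimal places gives at most 0.5 × 10⁻ᴺ degrees of error, i.e. 0.5 × 10⁻ᴺ × 111120 m.
Setting 55560 × 10⁻ᴺ ≤ 0.27 gives 10ᴺ ≥ 2.058e+05, i.e. N ≥ 5.31.
So 6 decimal places suffice (0.0556 m); 5 would allow up to 0.556 m.

6 decimal places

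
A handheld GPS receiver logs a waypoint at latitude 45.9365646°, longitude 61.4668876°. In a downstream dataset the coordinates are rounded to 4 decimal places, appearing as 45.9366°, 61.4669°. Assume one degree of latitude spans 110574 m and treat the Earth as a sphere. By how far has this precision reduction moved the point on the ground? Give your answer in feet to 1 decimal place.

13.2 feet

The latitude changed by -0.0000354° and the longitude by -0.0000124°.
North–south shift: -0.0000354 × 110574 = -3.91432 m.
East–west at this latitude: -0.0000124° × 110574 × cos 45.9366° ≈ -0.0000124 × 76899.1 = -0.953549 m.
Hypotenuse of the two orthogonal shifts: √(3.91432² + 0.953549²) = 4.02879 m.
Converting: 4.02879 m × 3.2808 ft/m ≈ 13.218 ft.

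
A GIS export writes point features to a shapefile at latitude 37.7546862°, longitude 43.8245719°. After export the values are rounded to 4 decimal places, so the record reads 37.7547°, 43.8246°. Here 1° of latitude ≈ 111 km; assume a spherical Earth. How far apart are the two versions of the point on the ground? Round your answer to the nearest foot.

Δlat = 37.7546862 − 37.7547 = -0.0000138°; Δlon = 43.8245719 − 43.8246 = -0.0000281°.
N–S: -0.0000138° × 111000 m/° = -1.5318 m.
East–west at this latitude: -0.0000281° × 111000 × cos 37.7547° ≈ -0.0000281 × 87761 = -2.46608 m.
Combined displacement = (1.5318² + 2.46608²)^½ ≈ 2.9031 m.
Converting: 2.9031 m × 3.2808 ft/m ≈ 9.5246 ft.

10 feet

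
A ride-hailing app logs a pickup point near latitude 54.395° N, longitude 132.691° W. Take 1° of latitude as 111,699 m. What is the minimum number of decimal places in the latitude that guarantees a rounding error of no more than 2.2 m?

5 decimal places

One degree of latitude covers 111699 m.
N decimal places → at most half a unit in the last place, 0.5 × 10⁻ᴺ° = 111699/2 × 10⁻ᴺ m.
Setting 55849.5 × 10⁻ᴺ ≤ 2.2 gives 10ᴺ ≥ 2.539e+04, i.e. N ≥ 4.40.
N = 4 would give 5.58 m (too coarse); N = 5 gives 0.558 m ≤ 2.2 m.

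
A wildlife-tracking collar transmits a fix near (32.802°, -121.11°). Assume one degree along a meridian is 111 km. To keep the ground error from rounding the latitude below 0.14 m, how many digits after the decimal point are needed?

One degree of latitude covers 111000 m.
N decimal places → at most half a unit in the last place, 0.5 × 10⁻ᴺ° = 111000/2 × 10⁻ᴺ m.
Need 0.5 × 111000 × 10⁻ᴺ ≤ 0.14 → 10⁻ᴺ ≤ 2.523e-06, so N ≥ 5.60.
At 5 places the error can reach 0.555 m, but 6 places keeps it to 0.0555 m.

6 decimal places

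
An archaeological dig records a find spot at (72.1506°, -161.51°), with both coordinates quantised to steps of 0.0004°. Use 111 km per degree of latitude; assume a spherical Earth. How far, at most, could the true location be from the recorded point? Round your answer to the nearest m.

23 m

With a 0.0004° grid the true value lies within half a step, ±0.0004°/2 = ±0.0002°, of the stored one.
North–south component: 0.0002° × 111000 = 22.2 m.
East–west component at 72.1506°: 0.0002° × 111000 × cos 72.1506° ≈ 0.0002 × 34023.3 ≈ 6.80466 m.
The two errors are perpendicular, so the maximum displacement is √(22.2² + 6.80466²) ≈ 23.2195 m.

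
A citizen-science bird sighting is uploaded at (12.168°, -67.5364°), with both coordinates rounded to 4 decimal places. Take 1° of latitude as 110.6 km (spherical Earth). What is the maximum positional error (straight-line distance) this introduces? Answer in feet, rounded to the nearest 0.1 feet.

Rounding to 4 decimal places leaves each coordinate within ±5e-05° of the true value.
North–south component: 5e-05° × 110600 = 5.53 m.
E–W at 12.168°: 5e-05° × 110600 × cos 12.168° = 5e-05 × 110600 × 0.9775 ≈ 5.40576 m.
Combining orthogonally: (5.53² + 5.40576²)^½ ≈ 7.73325 m.
Converting: 7.73325 m × 3.2808 ft/m ≈ 25.372 ft.

25.4 feet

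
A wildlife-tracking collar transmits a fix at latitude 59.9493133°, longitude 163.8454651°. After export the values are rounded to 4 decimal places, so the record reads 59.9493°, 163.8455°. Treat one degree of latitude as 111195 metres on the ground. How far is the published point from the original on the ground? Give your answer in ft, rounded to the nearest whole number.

8 ft

The latitude changed by +0.0000133° and the longitude by -0.0000349°.
North–south shift: 0.0000133 × 111195 = 1.47889 m.
E–W at 59.9493°: -0.0000349° × 111195 × cos 59.9493° = -0.0000349 × 111195 × 0.5008 ≈ -1.94333 m.
Distance: √(1.47889² + 1.94333²) ≈ 2.44206 m.
Converting: 2.44206 m × 3.2808 ft/m ≈ 8.012 ft.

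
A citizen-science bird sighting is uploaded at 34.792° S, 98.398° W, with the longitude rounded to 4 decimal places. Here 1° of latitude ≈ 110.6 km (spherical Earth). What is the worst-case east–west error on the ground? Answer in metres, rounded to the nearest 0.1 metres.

Rounding to 4 decimal places leaves the longitude within ±5e-05° of the true value.
At latitude 34.792° a degree of longitude spans 110600 m × cos 34.792° = 110600 × 0.8212 ≈ 90827.9 m.
So at most 5e-05° × 90827.9 ≈ 4.5414 m east–west.

4.5 metres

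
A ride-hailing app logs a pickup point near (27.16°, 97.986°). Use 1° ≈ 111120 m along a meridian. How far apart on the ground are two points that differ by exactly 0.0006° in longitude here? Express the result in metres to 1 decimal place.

At 27.16° a degree of longitude is 111120 × cos 27.16° ≈ 98867.4 m, so 0.0006° corresponds to 59.3204 m.

59.3 metres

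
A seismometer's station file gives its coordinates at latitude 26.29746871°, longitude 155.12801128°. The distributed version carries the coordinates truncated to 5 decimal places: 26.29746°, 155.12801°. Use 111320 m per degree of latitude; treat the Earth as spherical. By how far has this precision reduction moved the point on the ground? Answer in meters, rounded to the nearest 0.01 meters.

0.98 meters

The latitude changed by +0.00000871° and the longitude by +0.00000128°.
North–south shift: 0.00000871 × 111320 = 0.969597 m.
E–W at 26.2975°: 0.00000128° × 111320 × cos 26.2975° = 0.00000128 × 111320 × 0.8965 ≈ 0.127743 m.
Combined displacement = (0.969597² + 0.127743²)^½ ≈ 0.977976 m.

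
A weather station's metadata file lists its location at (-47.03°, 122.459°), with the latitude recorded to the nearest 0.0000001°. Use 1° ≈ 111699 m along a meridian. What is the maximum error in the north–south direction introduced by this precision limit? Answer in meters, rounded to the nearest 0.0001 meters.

0.0056 meters

Rounding to 7 decimal places leaves the latitude within ±5e-08° of the true value.
North–south distance: 5e-08° × 111699 m/° = 0.00558495 m.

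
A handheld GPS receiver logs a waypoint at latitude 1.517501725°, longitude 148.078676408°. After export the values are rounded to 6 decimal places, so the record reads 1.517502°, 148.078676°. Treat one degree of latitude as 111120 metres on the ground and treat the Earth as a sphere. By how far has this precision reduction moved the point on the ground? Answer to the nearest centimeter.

5 centimeters

Δlat = 1.517501725 − 1.517502 = -0.000000275°; Δlon = 148.078676408 − 148.078676 = +0.000000408°.
North–south shift: -0.000000275 × 111120 = -0.030558 m.
E–W at 1.5175°: 0.000000408° × 111120 × cos 1.5175° = 0.000000408 × 111120 × 0.9996 ≈ 0.0453211 m.
Combined displacement = (0.030558² + 0.0453211²)^½ ≈ 0.0546607 m.
That is 0.0546607 m = 5.4661 cm.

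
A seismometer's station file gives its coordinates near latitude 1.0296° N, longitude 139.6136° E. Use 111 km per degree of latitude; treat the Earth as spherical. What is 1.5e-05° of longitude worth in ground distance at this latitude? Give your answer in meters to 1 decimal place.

1.7 meters

1.5e-05° of longitude at 1.0296° is 1.5e-05 × 111000 × cos 1.0296° ≈ 1.5e-05 × 110982 = 1.66473 m.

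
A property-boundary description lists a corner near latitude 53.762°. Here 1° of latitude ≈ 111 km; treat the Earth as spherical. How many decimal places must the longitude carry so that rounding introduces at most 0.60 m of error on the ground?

At 53.762° one degree of longitude covers 111000 × cos 53.762° ≈ 111000 × 0.5911 ≈ 65616.6 m.
With N decimal places the half-ulp bound is 0.5·10⁻ᴺ°, or 0.5·10⁻ᴺ × 65616.6 m on the ground.
Need 0.5 × 65616.6 × 10⁻ᴺ ≤ 0.60 → 10⁻ᴺ ≤ 1.829e-05, so N ≥ 4.74.
N = 4 would give 3.28 m (too coarse); N = 5 gives 0.328 m ≤ 0.60 m.

5 decimal places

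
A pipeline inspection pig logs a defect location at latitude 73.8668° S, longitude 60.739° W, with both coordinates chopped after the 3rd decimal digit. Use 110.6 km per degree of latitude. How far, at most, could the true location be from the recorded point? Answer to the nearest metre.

115 metres

Truncating at 3 decimal places can drop up to a full unit in the last place, so each coordinate may be off by as much as 0.001°.
North–south component: 0.001° × 110600 = 110.6 m.
East–west component at 73.8668°: 0.001° × 110600 × cos 73.8668° ≈ 0.001 × 30732.6 ≈ 30.7326 m.
The two errors are perpendicular, so the maximum displacement is √(110.6² + 30.7326²) ≈ 114.79 m.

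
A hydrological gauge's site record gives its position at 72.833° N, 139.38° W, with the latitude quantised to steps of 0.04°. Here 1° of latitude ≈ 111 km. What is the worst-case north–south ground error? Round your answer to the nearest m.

With a 0.04° grid the true value lies within half a step, ±0.04°/2 = ±0.02°, of the stored one.
North–south distance: 0.02° × 111000 m/° = 2220 m.

2220 m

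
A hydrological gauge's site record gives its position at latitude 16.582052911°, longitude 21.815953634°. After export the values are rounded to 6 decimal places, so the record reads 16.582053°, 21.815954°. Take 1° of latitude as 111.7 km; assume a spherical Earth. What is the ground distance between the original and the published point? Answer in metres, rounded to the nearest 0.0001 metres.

0.0404 metres

Δlat = 16.582052911 − 16.582053 = -0.000000089°; Δlon = 21.815953634 − 21.815954 = -0.000000366°.
North–south shift: -0.000000089 × 111700 = -0.0099413 m.
E–W at 16.5821°: -0.000000366° × 111700 × cos 16.5821° = -0.000000366 × 111700 × 0.9584 ≈ -0.039182 m.
Combined displacement = (0.0099413² + 0.039182²)^½ ≈ 0.0404235 m.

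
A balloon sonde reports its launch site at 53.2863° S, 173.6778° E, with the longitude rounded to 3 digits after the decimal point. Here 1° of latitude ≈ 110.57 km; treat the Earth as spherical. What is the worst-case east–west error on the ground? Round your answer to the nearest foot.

108 feet

Rounding to 3 decimal places leaves the longitude within ±0.0005° of the true value.
One degree of longitude at 53.2863° is 110570 × cos 53.2863° ≈ 110570 × 0.5978 = 66100.6 m.
So at most 0.0005° × 66100.6 ≈ 33.0503 m east–west.
In feet: 33.0503 m ÷ 0.3048 ≈ 108.43 ft.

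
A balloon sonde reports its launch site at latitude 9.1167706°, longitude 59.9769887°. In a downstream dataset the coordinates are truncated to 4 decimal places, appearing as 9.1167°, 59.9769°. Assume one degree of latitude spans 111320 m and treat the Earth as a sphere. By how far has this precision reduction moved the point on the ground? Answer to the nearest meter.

13 meters

Δlat = 9.1167706 − 9.1167 = +0.0000706°; Δlon = 59.9769887 − 59.9769 = +0.0000887°.
N–S: 0.0000706° × 111320 m/° = 7.85919 m.
East–west at this latitude: 0.0000887° × 111320 × cos 9.1167° ≈ 0.0000887 × 109914 = 9.74935 m.
Distance: √(7.85919² + 9.74935²) ≈ 12.5226 m.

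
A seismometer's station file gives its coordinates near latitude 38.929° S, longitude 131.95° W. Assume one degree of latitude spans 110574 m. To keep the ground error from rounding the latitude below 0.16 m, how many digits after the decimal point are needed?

6 decimal places

One degree of latitude covers 110574 m.
N decimal places → at most half a unit in the last place, 0.5 × 10⁻ᴺ° = 110574/2 × 10⁻ᴺ m.
Need 0.5 × 110574 × 10⁻ᴺ ≤ 0.16 → 10⁻ᴺ ≤ 2.894e-06, so N ≥ 5.54.
N = 5 would give 0.553 m (too coarse); N = 6 gives 0.0553 m ≤ 0.16 m.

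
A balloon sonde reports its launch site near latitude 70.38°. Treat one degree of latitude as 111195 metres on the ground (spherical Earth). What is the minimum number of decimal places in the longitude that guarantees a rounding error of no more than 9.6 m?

At 70.38° one degree of longitude covers 111195 × cos 70.38° ≈ 111195 × 0.3358 ≈ 37337.1 m.
With N decimal places the half-ulp bound is 0.5·10⁻ᴺ°, or 0.5·10⁻ᴺ × 37337.1 m on the ground.
Setting 18668.6 × 10⁻ᴺ ≤ 9.6 gives 10ᴺ ≥ 1945, i.e. N ≥ 3.29.
N = 3 would give 18.7 m (too coarse); N = 4 gives 1.87 m ≤ 9.6 m.

4 decimal places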